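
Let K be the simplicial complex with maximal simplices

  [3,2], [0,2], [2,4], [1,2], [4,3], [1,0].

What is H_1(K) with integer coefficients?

H_1 ≅ Z^2.

Order the vertices as 0 < 1 < 2 < 3 < 4. Listing each simplex with vertices in this order, K has dimension 1 with simplices:

  0-simplices (5): [0], [1], [2], [3], [4]
  1-simplices (6): [0,1], [0,2], [1,2], [2,3], [2,4], [3,4]

Hence C_0 ≅ Z^5, C_1 ≅ Z^6.

The boundary map ∂_1: C_1 → C_0 is given by ∂[p,q] = [q] − [p]. For instance
  ∂[2,4] = [4] − [2].
This gives a 5×6 integer matrix of rank 4; reducing to Smith normal form yields diagonal entries (1,1,1,1).

Now H_k = ker ∂_k / im ∂_{k+1}, so:

  H_1: rank ker ∂_1 − rank ∂_2 = (6 − 4) − 0 = 2, and there is no ∂_2, so H_1 ≅ Z^2.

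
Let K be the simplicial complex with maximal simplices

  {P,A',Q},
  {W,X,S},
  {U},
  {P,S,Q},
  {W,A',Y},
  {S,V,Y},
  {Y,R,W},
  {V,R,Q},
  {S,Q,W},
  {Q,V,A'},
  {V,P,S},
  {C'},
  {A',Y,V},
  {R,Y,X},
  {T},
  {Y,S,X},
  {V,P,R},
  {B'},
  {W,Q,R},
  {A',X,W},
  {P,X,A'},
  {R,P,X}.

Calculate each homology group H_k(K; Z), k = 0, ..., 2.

Take the total order P < Q < R < S < T < U < V < W < X < Y < A' < B' < C' on the vertex set. Then K (dimension 2) consists of the simplices:

  0-simplices (13): [P], [Q], [R], [S], [T], [U], [V], [W], [X], [Y], [A'], [B'], [C']
  1-simplices (27): (27 of them)
  2-simplices (18): (18 of them)

Hence C_0 ≅ Z^13, C_1 ≅ Z^27, C_2 ≅ Z^18.

The boundary map ∂_1: C_1 → C_0 maps an edge to its endpoints' difference, ∂[p,q] = q − p.
The 13×27 boundary matrix has rank 8 and Smith normal form diag(1,1,1,1,1,1,1,1).

∂_2: C_2 → C_1 sends each 2-simplex [p,q,r] to [q,r] − [p,r] + [p,q]. For instance
  ∂[W,Y,A'] = [Y,A'] − [W,A'] + [W,Y],
  ∂[Q,V,A'] = [V,A'] − [Q,A'] + [Q,V].
This gives a 27×18 integer matrix of rank 18; reducing to Smith normal form yields diagonal entries (1,1,1,1,1,1,1,1,1,1,1,1,1,1,1,1,1,2).

Reading off H_k = ker ∂_k / im ∂_{k+1}:

  H_0: rank C_0 − rank ∂_1 = 13 − 8 = 5, and the invariant factors of ∂_1 are all 1, so H_0 = Z^5.
  H_1: rank ker ∂_1 − rank ∂_2 = (27 − 8) − 18 = 1, and ∂_2 has invariant factor 2 > 1, so H_1 = Z ⊕ Z/2.
  H_2: rank ker ∂_2 − rank ∂_3 = (18 − 18) − 0 = 0, and there is no ∂_3, so H_2 = 0.

H_0 ≅ Z^5,  H_1 ≅ Z ⊕ Z/2,  H_2 = 0.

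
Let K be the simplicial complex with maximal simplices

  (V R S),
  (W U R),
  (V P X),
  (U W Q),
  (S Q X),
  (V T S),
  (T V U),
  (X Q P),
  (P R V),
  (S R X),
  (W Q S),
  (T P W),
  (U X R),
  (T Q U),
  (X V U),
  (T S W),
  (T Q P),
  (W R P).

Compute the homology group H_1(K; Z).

H_1 ≅ Z ⊕ Z/2Z.

K has 9 vertices, 27 edges, 18 triangles.
rank ∂_1 = 8, rank ∂_2 = 18 ⇒ b_1 = 27 − 8 − 18 = 1; ∂_2 has invariant factor(s) [2] giving torsion. So H_1 = Z ⊕ Z/2Z.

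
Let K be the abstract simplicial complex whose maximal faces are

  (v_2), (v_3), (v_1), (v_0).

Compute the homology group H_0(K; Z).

H_0 = Z^4.

We work with the vertex ordering v_0 < v_1 < v_2 < v_3. The simplices of K, each written with vertices in increasing order, are:

  0-simplices (4): [v_0], [v_1], [v_2], [v_3]

Hence C_0 ≅ Z^4.

Computing H_k = (kernel of ∂_k) / (image of ∂_{k+1}):

  H_0: rank C_0 − rank ∂_1 = 4 − 0 = 4, and there is no ∂_1, so H_0 ≅ Z^4.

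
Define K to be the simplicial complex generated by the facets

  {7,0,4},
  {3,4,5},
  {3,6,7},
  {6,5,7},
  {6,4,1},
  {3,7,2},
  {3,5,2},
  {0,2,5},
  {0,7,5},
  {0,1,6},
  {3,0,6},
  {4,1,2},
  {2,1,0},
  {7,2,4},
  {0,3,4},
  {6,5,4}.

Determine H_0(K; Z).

H_0 = Z.

K has 8 vertices, 24 edges, 16 triangles.
rank ∂_0 = 0, rank ∂_1 = 7 ⇒ b_0 = 8 − 0 − 7 = 1; all invariant factors of ∂_1 are 1 so no torsion. So H_0 ≅ Z.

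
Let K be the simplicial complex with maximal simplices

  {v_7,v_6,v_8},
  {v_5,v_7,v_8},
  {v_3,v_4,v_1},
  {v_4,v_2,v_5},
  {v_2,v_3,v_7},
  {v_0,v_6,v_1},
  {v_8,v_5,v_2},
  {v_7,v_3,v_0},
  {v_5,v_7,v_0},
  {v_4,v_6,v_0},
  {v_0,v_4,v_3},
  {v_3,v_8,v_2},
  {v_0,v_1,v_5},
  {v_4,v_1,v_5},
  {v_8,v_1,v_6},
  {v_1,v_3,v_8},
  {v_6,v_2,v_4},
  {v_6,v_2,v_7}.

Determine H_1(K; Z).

H_1 ≅ Z ⊕ Z/2Z.

K has 9 vertices, 27 edges, 18 triangles.
rank ∂_1 = 8, rank ∂_2 = 18 ⇒ b_1 = 27 − 8 − 18 = 1; ∂_2 has invariant factor(s) [2] giving torsion. So H_1 ≅ Z ⊕ Z/2Z.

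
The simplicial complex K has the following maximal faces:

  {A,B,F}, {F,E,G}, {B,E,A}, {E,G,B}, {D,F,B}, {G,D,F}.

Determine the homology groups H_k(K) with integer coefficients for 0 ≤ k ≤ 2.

Take the total order A < B < D < E < F < G on the vertex set. Then K (dimension 2) consists of the simplices:

  0-simplices (6): A, B, D, E, F, G
  1-simplices (12): AB, AE, AF, BD, BE, BF, BG, DF, DG, EF, EG, FG
  2-simplices (6): ABE, ABF, BDF, BEG, DFG, EFG

so the chain groups are C_0 ≅ Z^6, C_1 ≅ Z^12, C_2 ≅ Z^6.

The boundary map ∂_1: C_1 → C_0 maps an edge to its endpoints' difference, ∂[p,q] = q − p. For instance
  ∂AF = F − A.
As a 6×12 matrix over Z this has rank 5, with invariant factors (1,1,1,1,1).

Boundary ∂_2: C_2 → C_1 sends each 2-simplex [p,q,r] to [q,r] − [p,r] + [p,q]. For instance
  ∂ABF = BF − AF + AB,
  ∂DFG = FG − DG + DF.
The resulting 12×6 matrix has rank 6, and its Smith normal form has invariant factors (1,1,1,1,1,1).

Reading off H_k = ker ∂_k / im ∂_{k+1}:

  H_0: rank C_0 − rank ∂_1 = 6 − 5 = 1, and the invariant factors of ∂_1 are all 1, so H_0 = Z.
  H_1: rank ker ∂_1 − rank ∂_2 = (12 − 5) − 6 = 1, and the invariant factors of ∂_2 are all 1, so H_1 = Z.
  H_2: rank ker ∂_2 − rank ∂_3 = (6 − 6) − 0 = 0, and there is no ∂_3, so H_2 = 0.

H_0 ≅ Z,  H_1 ≅ Z,  H_2 = 0.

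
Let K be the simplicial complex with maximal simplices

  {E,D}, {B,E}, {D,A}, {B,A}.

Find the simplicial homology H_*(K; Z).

Take the total order A < B < D < E on the vertex set. Then K (dimension 1) consists of the simplices:

  0-simplices (4): A, B, D, E
  1-simplices (4): AB, AD, BE, DE

Hence C_0 ≅ Z^4, C_1 ≅ Z^4.

The boundary map ∂_1: C_1 → C_0 is given by ∂[p,q] = [q] − [p]. For instance
  ∂BE = E − B.
This gives a 4×4 integer matrix of rank 3; reducing to Smith normal form yields diagonal entries (1,1,1).

Computing H_k = (kernel of ∂_k) / (image of ∂_{k+1}):

  H_0: rank C_0 − rank ∂_1 = 4 − 3 = 1, and the invariant factors of ∂_1 are all 1, so H_0 ≅ Z.
  H_1: rank ker ∂_1 − rank ∂_2 = (4 − 3) − 0 = 1, and there is no ∂_2, so H_1 ≅ Z.

As a check, the Euler characteristic is 4 − 4 = 0, which agrees with 1 − 1 = 0.
(K is a triangulation of the circle S^1.)

H_0 = Z,  H_1 = Z.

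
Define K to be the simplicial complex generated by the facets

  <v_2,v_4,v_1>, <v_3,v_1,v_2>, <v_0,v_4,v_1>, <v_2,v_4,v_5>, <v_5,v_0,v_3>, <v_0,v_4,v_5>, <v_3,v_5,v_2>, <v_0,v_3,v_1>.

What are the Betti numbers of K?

Order the vertices as v_0 < v_1 < v_2 < v_3 < v_4 < v_5. Listing each simplex with vertices in this order, K has dimension 2 with simplices:

  0-simplices (6): [v_0], [v_1], [v_2], [v_3], [v_4], [v_5]
  1-simplices (12): [v_0,v_1], [v_0,v_3], [v_0,v_4], [v_0,v_5], [v_1,v_2], [v_1,v_3], [v_1,v_4], [v_2,v_3], [v_2,v_4], [v_2,v_5], [v_3,v_5], [v_4,v_5]
  2-simplices (8): [v_0,v_1,v_3], [v_0,v_1,v_4], [v_0,v_3,v_5], [v_0,v_4,v_5], [v_1,v_2,v_3], [v_1,v_2,v_4], [v_2,v_3,v_5], [v_2,v_4,v_5]

Hence C_0 ≅ Z^6, C_1 ≅ Z^12, C_2 ≅ Z^8.

∂_1: C_1 → C_0 sends each edge [p,q] (with p < q) to q − p.
As a 6×12 matrix over Z this has rank 5, with invariant factors (1,1,1,1,1).

∂_2: C_2 → C_1 maps a triangle to the signed sum of its edges. For instance
  ∂[v_2,v_4,v_5] = [v_4,v_5] − [v_2,v_5] + [v_2,v_4],
  ∂[v_0,v_1,v_3] = [v_1,v_3] − [v_0,v_3] + [v_0,v_1].
The 12×8 boundary matrix has rank 7 and Smith normal form diag(1,1,1,1,1,1,1).

Computing H_k = (kernel of ∂_k) / (image of ∂_{k+1}):

  H_0: rank C_0 − rank ∂_1 = 6 − 5 = 1, and the invariant factors of ∂_1 are all 1, so H_0 = Z.
  H_1: rank ker ∂_1 − rank ∂_2 = (12 − 5) − 7 = 0, and the invariant factors of ∂_2 are all 1, so H_1 = 0.
  H_2: rank ker ∂_2 − rank ∂_3 = (8 − 7) − 0 = 1, and there is no ∂_3, so H_2 = Z.

As a check, the Euler characteristic is 6 − 12 + 8 = 2, which agrees with 1 − 0 + 1 = 2.

Hence the Betti numbers are b_0 = 1, b_1 = 0, b_2 = 1.

b_0 = 1, b_1 = 0, b_2 = 1.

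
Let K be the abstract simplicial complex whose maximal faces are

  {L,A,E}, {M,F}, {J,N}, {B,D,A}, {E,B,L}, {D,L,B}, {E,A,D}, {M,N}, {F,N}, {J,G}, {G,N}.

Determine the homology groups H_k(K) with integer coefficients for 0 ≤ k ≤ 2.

Fix the vertex order A < B < D < E < F < G < J < L < M < N and write every simplex with vertices in increasing order. Then dim K = 2 and the simplices of K are:

  0-simplices (10): A, B, D, E, F, G, J, L, M, N
  1-simplices (16): AB, AD, AE, AL, BD, BE, BL, DE, DL, EL, FM, FN, GJ, GN, JN, MN
  2-simplices (5): ABD, ADE, AEL, BDL, BEL

Hence C_0 ≅ Z^10, C_1 ≅ Z^16, C_2 ≅ Z^5.

The boundary map ∂_1: C_1 → C_0 maps an edge to its endpoints' difference, ∂[p,q] = q − p.
This gives a 10×16 integer matrix of rank 8; reducing to Smith normal form yields diagonal entries (1,1,1,1,1,1,1,1).

The boundary map ∂_2: C_2 → C_1 sends each 2-simplex [p,q,r] to [q,r] − [p,r] + [p,q]. For instance
  ∂BDL = DL − BL + BD,
  ∂ABD = BD − AD + AB.
This gives a 16×5 integer matrix of rank 5; reducing to Smith normal form yields diagonal entries (1,1,1,1,1).

From H_k ≅ ker(∂_k) / im(∂_{k+1}) we obtain:

  H_0: rank C_0 − rank ∂_1 = 10 − 8 = 2, and the invariant factors of ∂_1 are all 1, so H_0 ≅ Z^2.
  H_1: rank ker ∂_1 − rank ∂_2 = (16 − 8) − 5 = 3, and the invariant factors of ∂_2 are all 1, so H_1 ≅ Z^3.
  H_2: rank ker ∂_2 − rank ∂_3 = (5 − 5) − 0 = 0, and there is no ∂_3, so H_2 ≅ 0.

H_0 = Z^2,  H_1 = Z^3,  H_2 = 0.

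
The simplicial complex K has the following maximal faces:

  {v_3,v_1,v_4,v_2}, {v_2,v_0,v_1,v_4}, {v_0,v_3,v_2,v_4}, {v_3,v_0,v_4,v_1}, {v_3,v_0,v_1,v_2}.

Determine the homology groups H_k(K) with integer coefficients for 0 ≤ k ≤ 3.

H_0 = Z,  H_1 = 0,  H_2 = 0,  H_3 = Z.

Order the vertices as v_0 < v_1 < v_2 < v_3 < v_4. Listing each simplex with vertices in this order, K has dimension 3 with simplices:

  0-simplices (5): [v_0], [v_1], [v_2], [v_3], [v_4]
  1-simplices (10): [v_0,v_1], [v_0,v_2], [v_0,v_3], [v_0,v_4], [v_1,v_2], [v_1,v_3], [v_1,v_4], [v_2,v_3], [v_2,v_4], [v_3,v_4]
  2-simplices (10): [v_0,v_1,v_2], [v_0,v_1,v_3], [v_0,v_1,v_4], [v_0,v_2,v_3], [v_0,v_2,v_4], [v_0,v_3,v_4], [v_1,v_2,v_3], [v_1,v_2,v_4], [v_1,v_3,v_4], [v_2,v_3,v_4]
  3-simplices (5): [v_0,v_1,v_2,v_3], [v_0,v_1,v_2,v_4], [v_0,v_1,v_3,v_4], [v_0,v_2,v_3,v_4], [v_1,v_2,v_3,v_4]

giving chain groups C_0 ≅ Z^5, C_1 ≅ Z^10, C_2 ≅ Z^10, C_3 ≅ Z^5.

Boundary ∂_1: C_1 → C_0 maps an edge to its endpoints' difference, ∂[p,q] = q − p.
As a 5×10 matrix over Z this has rank 4, with invariant factors (1,1,1,1).

The boundary map ∂_2: C_2 → C_1 maps a triangle to the signed sum of its edges. For instance
  ∂[v_0,v_2,v_4] = [v_2,v_4] − [v_0,v_4] + [v_0,v_2],
  ∂[v_1,v_2,v_3] = [v_2,v_3] − [v_1,v_3] + [v_1,v_2].
This gives a 10×10 integer matrix of rank 6; reducing to Smith normal form yields diagonal entries (1,1,1,1,1,1).

Boundary ∂_3: C_3 → C_2 sends each 3-simplex σ to the alternating sum Σ_i (−1)^i (σ with its i-th vertex removed). For instance
  ∂[v_0,v_1,v_2,v_4] = [v_1,v_2,v_4] − [v_0,v_2,v_4] + [v_0,v_1,v_4] − [v_0,v_1,v_2],
  ∂[v_1,v_2,v_3,v_4] = [v_2,v_3,v_4] − [v_1,v_3,v_4] + [v_1,v_2,v_4] − [v_1,v_2,v_3].
The 10×5 boundary matrix has rank 4 and Smith normal form diag(1,1,1,1).

From H_k ≅ ker(∂_k) / im(∂_{k+1}) we obtain:

  H_0: rank C_0 − rank ∂_1 = 5 − 4 = 1, and the invariant factors of ∂_1 are all 1, so H_0 ≅ Z.
  H_1: rank ker ∂_1 − rank ∂_2 = (10 − 4) − 6 = 0, and the invariant factors of ∂_2 are all 1, so H_1 ≅ 0.
  H_2: rank ker ∂_2 − rank ∂_3 = (10 − 6) − 4 = 0, and the invariant factors of ∂_3 are all 1, so H_2 ≅ 0.
  H_3: rank ker ∂_3 − rank ∂_4 = (5 − 4) − 0 = 1, and there is no ∂_4, so H_3 ≅ Z.

As a check, the Euler characteristic is 5 − 10 + 10 − 5 = 0, which agrees with 1 − 0 + 0 − 1 = 0.
(K is a triangulation of the 3-sphere S^3.)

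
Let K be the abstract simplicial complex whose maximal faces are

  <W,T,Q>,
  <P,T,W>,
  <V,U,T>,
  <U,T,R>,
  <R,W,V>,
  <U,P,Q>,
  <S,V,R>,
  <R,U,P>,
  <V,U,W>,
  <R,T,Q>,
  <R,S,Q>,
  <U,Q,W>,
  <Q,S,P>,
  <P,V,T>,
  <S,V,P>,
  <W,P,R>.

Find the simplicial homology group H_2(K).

H_2 ≅ Z.

We work with the vertex ordering P < Q < R < S < T < U < V < W. The simplices of K, each written with vertices in increasing order, are:

  0-simplices (8): P, Q, R, S, T, U, V, W
  1-simplices (24): PQ, PR, PS, PT, PU, PV, PW, QR, QS, QT, QU, QW, RS, RT, RU, RV, RW, SV, TU, TV, TW, UV, UW, VW
  2-simplices (16): PQS, PQU, PRU, PRW, PSV, PTV, PTW, QRS, QRT, QTW, QUW, RSV, RTU, RVW, TUV, UVW

Hence C_0 ≅ Z^8, C_1 ≅ Z^24, C_2 ≅ Z^16.

The boundary map ∂_1: C_1 → C_0 is given by ∂[p,q] = [q] − [p]. For instance
  ∂UV = V − U.
This gives a 8×24 integer matrix of rank 7; reducing to Smith normal form yields diagonal entries (1,1,1,1,1,1,1).

∂_2: C_2 → C_1 maps a triangle to the signed sum of its edges. For instance
  ∂PRU = RU − PU + PR,
  ∂UVW = VW − UW + UV.
The resulting 24×16 matrix has rank 15, and its Smith normal form has invariant factors (1,1,1,1,1,1,1,1,1,1,1,1,1,1,1).

Computing H_k = (kernel of ∂_k) / (image of ∂_{k+1}):

  H_2: rank ker ∂_2 − rank ∂_3 = (16 − 15) − 0 = 1, and there is no ∂_3, so H_2 ≅ Z.

(K is a triangulation of the torus T^2.)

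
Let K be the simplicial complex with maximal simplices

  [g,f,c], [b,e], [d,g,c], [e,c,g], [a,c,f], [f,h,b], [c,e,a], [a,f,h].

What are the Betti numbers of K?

b_0 = 1, b_1 = 1, b_2 = 0.

K has 8 vertices, 15 edges, 7 triangles.
rank ∂_0 = 0, rank ∂_1 = 7 ⇒ b_0 = 8 − 0 − 7 = 1; all invariant factors of ∂_1 are 1 so no torsion. So H_0 ≅ Z.
rank ∂_1 = 7, rank ∂_2 = 7 ⇒ b_1 = 15 − 7 − 7 = 1; all invariant factors of ∂_2 are 1 so no torsion. So H_1 ≅ Z.
rank ∂_2 = 7, rank ∂_3 = 0 ⇒ b_2 = 7 − 7 − 0 = 0. So H_2 ≅ 0.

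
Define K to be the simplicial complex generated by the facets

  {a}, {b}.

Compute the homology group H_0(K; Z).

We work with the vertex ordering a < b. The simplices of K, each written with vertices in increasing order, are:

  0-simplices (2): a, b

giving chain groups C_0 ≅ Z^2.

From H_k ≅ ker(∂_k) / im(∂_{k+1}) we obtain:

  H_0: rank C_0 − rank ∂_1 = 2 − 0 = 2, and there is no ∂_1, so H_0 = Z^2.

H_0 = Z^2.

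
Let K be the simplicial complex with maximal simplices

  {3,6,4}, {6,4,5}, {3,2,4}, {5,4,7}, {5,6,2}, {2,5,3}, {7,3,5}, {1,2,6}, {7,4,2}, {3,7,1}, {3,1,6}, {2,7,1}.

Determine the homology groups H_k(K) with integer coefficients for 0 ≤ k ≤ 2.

H_0 ≅ Z,  H_1 ≅ Z/2Z,  H_2 = 0.

Order the vertices as 1 < 2 < 3 < 4 < 5 < 6 < 7. Listing each simplex with vertices in this order, K has dimension 2 with simplices:

  0-simplices (7): [1], [2], [3], [4], [5], [6], [7]
  1-simplices (18): [1,2], [1,3], [1,6], [1,7], [2,3], [2,4], [2,5], [2,6], [2,7], [3,4], [3,5], [3,6], [3,7], [4,5], [4,6], [4,7], [5,6], [5,7]
  2-simplices (12): [1,2,6], [1,2,7], [1,3,6], [1,3,7], [2,3,4], [2,3,5], [2,4,7], [2,5,6], [3,4,6], [3,5,7], [4,5,6], [4,5,7]

Hence C_0 ≅ Z^7, C_1 ≅ Z^18, C_2 ≅ Z^12.

The boundary map ∂_1: C_1 → C_0 maps an edge to its endpoints' difference, ∂[p,q] = q − p.
The resulting 7×18 matrix has rank 6, and its Smith normal form has invariant factors (1,1,1,1,1,1).

Boundary ∂_2: C_2 → C_1 acts by ∂[p,q,r] = [q,r] − [p,r] + [p,q]. For instance
  ∂[3,4,6] = [4,6] − [3,6] + [3,4],
  ∂[4,5,6] = [5,6] − [4,6] + [4,5].
The 18×12 boundary matrix has rank 12 and Smith normal form diag(1,1,1,1,1,1,1,1,1,1,1,2).

Now H_k = ker ∂_k / im ∂_{k+1}, so:

  H_0: rank C_0 − rank ∂_1 = 7 − 6 = 1, and the invariant factors of ∂_1 are all 1, so H_0 = Z.
  H_1: rank ker ∂_1 − rank ∂_2 = (18 − 6) − 12 = 0, and ∂_2 has invariant factor 2 > 1, so H_1 = Z/2Z.
  H_2: rank ker ∂_2 − rank ∂_3 = (12 − 12) − 0 = 0, and there is no ∂_3, so H_2 = 0.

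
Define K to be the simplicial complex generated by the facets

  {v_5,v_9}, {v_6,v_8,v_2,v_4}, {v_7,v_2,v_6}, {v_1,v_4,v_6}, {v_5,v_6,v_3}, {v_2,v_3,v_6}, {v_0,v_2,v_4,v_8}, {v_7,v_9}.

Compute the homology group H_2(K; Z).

Take the total order v_0 < v_1 < v_2 < v_3 < v_4 < v_5 < v_6 < v_7 < v_8 < v_9 on the vertex set. Then K (dimension 3) consists of the simplices:

  0-simplices (10): [v_0], [v_1], [v_2], [v_3], [v_4], [v_5], [v_6], [v_7], [v_8], [v_9]
  1-simplices (19): (19 of them)
  2-simplices (11): (11 of them)
  3-simplices (2): [v_0,v_2,v_4,v_8], [v_2,v_4,v_6,v_8]

giving chain groups C_0 ≅ Z^10, C_1 ≅ Z^19, C_2 ≅ Z^11, C_3 ≅ Z^2.

Boundary ∂_1: C_1 → C_0 maps an edge to its endpoints' difference, ∂[p,q] = q − p. For instance
  ∂[v_4,v_8] = [v_8] − [v_4].
As a 10×19 matrix over Z this has rank 9, with invariant factors (1,1,1,1,1,1,1,1,1).

∂_2: C_2 → C_1 acts by ∂[p,q,r] = [q,r] − [p,r] + [p,q]. For instance
  ∂[v_3,v_5,v_6] = [v_5,v_6] − [v_3,v_6] + [v_3,v_5],
  ∂[v_1,v_4,v_6] = [v_4,v_6] − [v_1,v_6] + [v_1,v_4].
The 19×11 boundary matrix has rank 9 and Smith normal form diag(1,1,1,1,1,1,1,1,1).

The boundary map ∂_3: C_3 → C_2 sends each 3-simplex σ to the alternating sum Σ_i (−1)^i (σ with its i-th vertex removed). For instance
  ∂[v_2,v_4,v_6,v_8] = [v_4,v_6,v_8] − [v_2,v_6,v_8] + [v_2,v_4,v_8] − [v_2,v_4,v_6],
  ∂[v_0,v_2,v_4,v_8] = [v_2,v_4,v_8] − [v_0,v_4,v_8] + [v_0,v_2,v_8] − [v_0,v_2,v_4].
The resulting 11×2 matrix has rank 2, and its Smith normal form has invariant factors (1,1).

Computing H_k = (kernel of ∂_k) / (image of ∂_{k+1}):

  H_2: rank ker ∂_2 − rank ∂_3 = (11 − 9) − 2 = 0, and the invariant factors of ∂_3 are all 1, so H_2 ≅ 0.

H_2 = 0.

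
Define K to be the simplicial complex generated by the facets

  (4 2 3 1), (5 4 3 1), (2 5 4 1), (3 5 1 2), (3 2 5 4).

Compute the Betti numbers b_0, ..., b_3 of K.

b_0 = 1, b_1 = 0, b_2 = 0, b_3 = 1.

Fix the vertex order 1 < 2 < 3 < 4 < 5 and write every simplex with vertices in increasing order. Then dim K = 3 and the simplices of K are:

  0-simplices (5): [1], [2], [3], [4], [5]
  1-simplices (10): [1,2], [1,3], [1,4], [1,5], [2,3], [2,4], [2,5], [3,4], [3,5], [4,5]
  2-simplices (10): [1,2,3], [1,2,4], [1,2,5], [1,3,4], [1,3,5], [1,4,5], [2,3,4], [2,3,5], [2,4,5], [3,4,5]
  3-simplices (5): [1,2,3,4], [1,2,3,5], [1,2,4,5], [1,3,4,5], [2,3,4,5]

giving chain groups C_0 ≅ Z^5, C_1 ≅ Z^10, C_2 ≅ Z^10, C_3 ≅ Z^5.

The boundary map ∂_1: C_1 → C_0 maps an edge to its endpoints' difference, ∂[p,q] = q − p.
As a 5×10 matrix over Z this has rank 4, with invariant factors (1,1,1,1).

Boundary ∂_2: C_2 → C_1 sends each 2-simplex [p,q,r] to [q,r] − [p,r] + [p,q]. For instance
  ∂[1,3,5] = [3,5] − [1,5] + [1,3],
  ∂[1,2,5] = [2,5] − [1,5] + [1,2].
As a 10×10 matrix over Z this has rank 6, with invariant factors (1,1,1,1,1,1).

∂_3: C_3 → C_2 sends each 3-simplex σ to the alternating sum Σ_i (−1)^i (σ with its i-th vertex removed). For instance
  ∂[2,3,4,5] = [3,4,5] − [2,4,5] + [2,3,5] − [2,3,4],
  ∂[1,2,3,4] = [2,3,4] − [1,3,4] + [1,2,4] − [1,2,3].
The resulting 10×5 matrix has rank 4, and its Smith normal form has invariant factors (1,1,1,1).

From H_k ≅ ker(∂_k) / im(∂_{k+1}) we obtain:

  H_0: rank C_0 − rank ∂_1 = 5 − 4 = 1, and the invariant factors of ∂_1 are all 1, so H_0 = Z.
  H_1: rank ker ∂_1 − rank ∂_2 = (10 − 4) − 6 = 0, and the invariant factors of ∂_2 are all 1, so H_1 = 0.
  H_2: rank ker ∂_2 − rank ∂_3 = (10 − 6) − 4 = 0, and the invariant factors of ∂_3 are all 1, so H_2 = 0.
  H_3: rank ker ∂_3 − rank ∂_4 = (5 − 4) − 0 = 1, and there is no ∂_4, so H_3 = Z.

Hence the Betti numbers are b_0 = 1, b_1 = 0, b_2 = 0, b_3 = 1.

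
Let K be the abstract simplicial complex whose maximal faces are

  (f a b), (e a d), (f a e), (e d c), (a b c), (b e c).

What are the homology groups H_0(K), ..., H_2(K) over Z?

H_0 = Z,  H_1 = Z,  H_2 = 0.

We work with the vertex ordering a < b < c < d < e < f. The simplices of K, each written with vertices in increasing order, are:

  0-simplices (6): a, b, c, d, e, f
  1-simplices (12): ab, ac, ad, ae, af, bc, be, bf, cd, ce, de, ef
  2-simplices (6): abc, abf, ade, aef, bce, cde

Hence C_0 ≅ Z^6, C_1 ≅ Z^12, C_2 ≅ Z^6.

The boundary map ∂_1: C_1 → C_0 is given by ∂[p,q] = [q] − [p].
The 6×12 boundary matrix has rank 5 and Smith normal form diag(1,1,1,1,1).

The boundary map ∂_2: C_2 → C_1 sends each 2-simplex [p,q,r] to [q,r] − [p,r] + [p,q]. For instance
  ∂ade = de − ae + ad,
  ∂bce = ce − be + bc.
As a 12×6 matrix over Z this has rank 6, with invariant factors (1,1,1,1,1,1).

From H_k ≅ ker(∂_k) / im(∂_{k+1}) we obtain:

  H_0: rank C_0 − rank ∂_1 = 6 − 5 = 1, and the invariant factors of ∂_1 are all 1, so H_0 = Z.
  H_1: rank ker ∂_1 − rank ∂_2 = (12 − 5) − 6 = 1, and the invariant factors of ∂_2 are all 1, so H_1 = Z.
  H_2: rank ker ∂_2 − rank ∂_3 = (6 − 6) − 0 = 0, and there is no ∂_3, so H_2 = 0.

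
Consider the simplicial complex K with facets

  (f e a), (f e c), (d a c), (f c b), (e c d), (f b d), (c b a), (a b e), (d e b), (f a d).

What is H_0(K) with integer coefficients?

H_0 ≅ Z.

Fix the vertex order a < b < c < d < e < f and write every simplex with vertices in increasing order. Then dim K = 2 and the simplices of K are:

  0-simplices (6): a, b, c, d, e, f
  1-simplices (15): ab, ac, ad, ae, af, bc, bd, be, bf, cd, ce, cf, de, df, ef
  2-simplices (10): abc, abe, acd, adf, aef, bcf, bde, bdf, cde, cef

so the chain groups are C_0 ≅ Z^6, C_1 ≅ Z^15, C_2 ≅ Z^10.

The boundary map ∂_1: C_1 → C_0 sends each edge [p,q] (with p < q) to q − p.
This gives a 6×15 integer matrix of rank 5; reducing to Smith normal form yields diagonal entries (1,1,1,1,1).

∂_2: C_2 → C_1 sends each 2-simplex [p,q,r] to [q,r] − [p,r] + [p,q]. For instance
  ∂aef = ef − af + ae,
  ∂bde = de − be + bd.
The resulting 15×10 matrix has rank 10, and its Smith normal form has invariant factors (1,1,1,1,1,1,1,1,1,2).

From H_k ≅ ker(∂_k) / im(∂_{k+1}) we obtain:

  H_0: rank C_0 − rank ∂_1 = 6 − 5 = 1, and the invariant factors of ∂_1 are all 1, so H_0 = Z.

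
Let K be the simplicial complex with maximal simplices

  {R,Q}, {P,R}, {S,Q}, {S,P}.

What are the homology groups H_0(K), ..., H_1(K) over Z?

H_0 = Z,  H_1 = Z.

K has 4 vertices, 4 edges.
rank ∂_0 = 0, rank ∂_1 = 3 ⇒ b_0 = 4 − 0 − 3 = 1; all invariant factors of ∂_1 are 1 so no torsion. So H_0 ≅ Z.
rank ∂_1 = 3, rank ∂_2 = 0 ⇒ b_1 = 4 − 3 − 0 = 1. So H_1 ≅ Z.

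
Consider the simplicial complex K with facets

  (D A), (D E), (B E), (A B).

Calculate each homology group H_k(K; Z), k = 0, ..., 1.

H_0 = Z,  H_1 = Z.

Take the total order A < B < D < E on the vertex set. Then K (dimension 1) consists of the simplices:

  0-simplices (4): A, B, D, E
  1-simplices (4): AB, AD, BE, DE

so the chain groups are C_0 ≅ Z^4, C_1 ≅ Z^4.

Boundary ∂_1: C_1 → C_0 sends each edge [p,q] (with p < q) to q − p. For instance
  ∂AB = B − A.
This gives a 4×4 integer matrix of rank 3; reducing to Smith normal form yields diagonal entries (1,1,1).

Reading off H_k = ker ∂_k / im ∂_{k+1}:

  H_0: rank C_0 − rank ∂_1 = 4 − 3 = 1, and the invariant factors of ∂_1 are all 1, so H_0 ≅ Z.
  H_1: rank ker ∂_1 − rank ∂_2 = (4 − 3) − 0 = 1, and there is no ∂_2, so H_1 ≅ Z.

(K is a triangulation of the circle S^1.)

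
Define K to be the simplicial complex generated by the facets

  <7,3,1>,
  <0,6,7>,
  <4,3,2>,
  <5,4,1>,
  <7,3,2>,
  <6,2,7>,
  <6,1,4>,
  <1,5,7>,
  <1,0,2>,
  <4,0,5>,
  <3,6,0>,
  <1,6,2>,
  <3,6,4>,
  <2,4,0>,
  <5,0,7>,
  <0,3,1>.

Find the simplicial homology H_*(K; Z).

H_0 = Z,  H_1 = Z^2,  H_2 = Z.

Order the vertices as 0 < 1 < 2 < 3 < 4 < 5 < 6 < 7. Listing each simplex with vertices in this order, K has dimension 2 with simplices:

  0-simplices (8): [0], [1], [2], [3], [4], [5], [6], [7]
  1-simplices (24): (24 of them)
  2-simplices (16): [0,1,2], [0,1,3], [0,2,4], [0,3,6], [0,4,5], [0,5,7], [0,6,7], [1,2,6], [1,3,7], [1,4,5], [1,4,6], [1,5,7], [2,3,4], [2,3,7], [2,6,7], [3,4,6]

giving chain groups C_0 ≅ Z^8, C_1 ≅ Z^24, C_2 ≅ Z^16.

Boundary ∂_1: C_1 → C_0 sends each edge [p,q] (with p < q) to q − p.
As a 8×24 matrix over Z this has rank 7, with invariant factors (1,1,1,1,1,1,1).

∂_2: C_2 → C_1 acts by ∂[p,q,r] = [q,r] − [p,r] + [p,q]. For instance
  ∂[1,4,6] = [4,6] − [1,6] + [1,4],
  ∂[0,4,5] = [4,5] − [0,5] + [0,4].
The resulting 24×16 matrix has rank 15, and its Smith normal form has invariant factors (1,1,1,1,1,1,1,1,1,1,1,1,1,1,1).

From H_k ≅ ker(∂_k) / im(∂_{k+1}) we obtain:

  H_0: rank C_0 − rank ∂_1 = 8 − 7 = 1, and the invariant factors of ∂_1 are all 1, so H_0 = Z.
  H_1: rank ker ∂_1 − rank ∂_2 = (24 − 7) − 15 = 2, and the invariant factors of ∂_2 are all 1, so H_1 = Z^2.
  H_2: rank ker ∂_2 − rank ∂_3 = (16 − 15) − 0 = 1, and there is no ∂_3, so H_2 = Z.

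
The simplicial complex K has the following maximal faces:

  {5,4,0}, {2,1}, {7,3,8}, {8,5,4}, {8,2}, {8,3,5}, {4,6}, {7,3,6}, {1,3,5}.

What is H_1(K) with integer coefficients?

H_1 ≅ Z^2.

Order the vertices as 0 < 1 < 2 < 3 < 4 < 5 < 6 < 7 < 8. Listing each simplex with vertices in this order, K has dimension 2 with simplices:

  0-simplices (9): [0], [1], [2], [3], [4], [5], [6], [7], [8]
  1-simplices (16): [0,4], [0,5], [1,2], [1,3], [1,5], [2,8], [3,5], [3,6], [3,7], [3,8], [4,5], [4,6], [4,8], [5,8], [6,7], [7,8]
  2-simplices (6): [0,4,5], [1,3,5], [3,5,8], [3,6,7], [3,7,8], [4,5,8]

giving chain groups C_0 ≅ Z^9, C_1 ≅ Z^16, C_2 ≅ Z^6.

Boundary ∂_1: C_1 → C_0 sends each edge [p,q] (with p < q) to q − p.
As a 9×16 matrix over Z this has rank 8, with invariant factors (1,1,1,1,1,1,1,1).

The boundary map ∂_2: C_2 → C_1 sends each 2-simplex [p,q,r] to [q,r] − [p,r] + [p,q]. For instance
  ∂[3,6,7] = [6,7] − [3,7] + [3,6],
  ∂[3,7,8] = [7,8] − [3,8] + [3,7].
The 16×6 boundary matrix has rank 6 and Smith normal form diag(1,1,1,1,1,1).

Now H_k = ker ∂_k / im ∂_{k+1}, so:

  H_1: rank ker ∂_1 − rank ∂_2 = (16 − 8) − 6 = 2, and the invariant factors of ∂_2 are all 1, so H_1 ≅ Z^2.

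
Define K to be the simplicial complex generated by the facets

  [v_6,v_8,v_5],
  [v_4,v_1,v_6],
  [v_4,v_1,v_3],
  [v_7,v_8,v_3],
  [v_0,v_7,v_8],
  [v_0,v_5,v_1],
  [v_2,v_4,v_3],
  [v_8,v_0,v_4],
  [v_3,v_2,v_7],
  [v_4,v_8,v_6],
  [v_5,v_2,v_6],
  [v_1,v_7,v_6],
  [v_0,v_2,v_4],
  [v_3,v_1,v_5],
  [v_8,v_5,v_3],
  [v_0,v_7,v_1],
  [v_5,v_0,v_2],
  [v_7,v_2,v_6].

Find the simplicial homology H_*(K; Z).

H_0 = Z,  H_1 = Z^2,  H_2 = Z.

Fix the vertex order v_0 < v_1 < v_2 < v_3 < v_4 < v_5 < v_6 < v_7 < v_8 and write every simplex with vertices in increasing order. Then dim K = 2 and the simplices of K are:

  0-simplices (9): [v_0], [v_1], [v_2], [v_3], [v_4], [v_5], [v_6], [v_7], [v_8]
  1-simplices (27): (27 of them)
  2-simplices (18): (18 of them)

so the chain groups are C_0 ≅ Z^9, C_1 ≅ Z^27, C_2 ≅ Z^18.

The boundary map ∂_1: C_1 → C_0 maps an edge to its endpoints' difference, ∂[p,q] = q − p.
This gives a 9×27 integer matrix of rank 8; reducing to Smith normal form yields diagonal entries (1,1,1,1,1,1,1,1).

∂_2: C_2 → C_1 acts by ∂[p,q,r] = [q,r] − [p,r] + [p,q]. For instance
  ∂[v_3,v_5,v_8] = [v_5,v_8] − [v_3,v_8] + [v_3,v_5],
  ∂[v_1,v_4,v_6] = [v_4,v_6] − [v_1,v_6] + [v_1,v_4].
The resulting 27×18 matrix has rank 17, and its Smith normal form has invariant factors (1,1,1,1,1,1,1,1,1,1,1,1,1,1,1,1,1).

Now H_k = ker ∂_k / im ∂_{k+1}, so:

  H_0: rank C_0 − rank ∂_1 = 9 − 8 = 1, and the invariant factors of ∂_1 are all 1, so H_0 = Z.
  H_1: rank ker ∂_1 − rank ∂_2 = (27 − 8) − 17 = 2, and the invariant factors of ∂_2 are all 1, so H_1 = Z^2.
  H_2: rank ker ∂_2 − rank ∂_3 = (18 − 17) − 0 = 1, and there is no ∂_3, so H_2 = Z.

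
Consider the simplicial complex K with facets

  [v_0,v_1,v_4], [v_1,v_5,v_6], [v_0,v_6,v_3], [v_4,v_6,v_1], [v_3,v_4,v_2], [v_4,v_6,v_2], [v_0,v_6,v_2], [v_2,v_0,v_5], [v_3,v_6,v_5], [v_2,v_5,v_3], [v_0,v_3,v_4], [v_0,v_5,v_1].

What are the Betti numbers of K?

b_0 = 1, b_1 = 0, b_2 = 0.

We work with the vertex ordering v_0 < v_1 < v_2 < v_3 < v_4 < v_5 < v_6. The simplices of K, each written with vertices in increasing order, are:

  0-simplices (7): [v_0], [v_1], [v_2], [v_3], [v_4], [v_5], [v_6]
  1-simplices (18): (18 of them)
  2-simplices (12): (12 of them)

so the chain groups are C_0 ≅ Z^7, C_1 ≅ Z^18, C_2 ≅ Z^12.

∂_1: C_1 → C_0 maps an edge to its endpoints' difference, ∂[p,q] = q − p. For instance
  ∂[v_4,v_6] = [v_6] − [v_4].
As a 7×18 matrix over Z this has rank 6, with invariant factors (1,1,1,1,1,1).

∂_2: C_2 → C_1 acts by ∂[p,q,r] = [q,r] − [p,r] + [p,q]. For instance
  ∂[v_0,v_1,v_4] = [v_1,v_4] − [v_0,v_4] + [v_0,v_1],
  ∂[v_0,v_2,v_6] = [v_2,v_6] − [v_0,v_6] + [v_0,v_2].
The 18×12 boundary matrix has rank 12 and Smith normal form diag(1,1,1,1,1,1,1,1,1,1,1,2).

Computing H_k = (kernel of ∂_k) / (image of ∂_{k+1}):

  H_0: rank C_0 − rank ∂_1 = 7 − 6 = 1, and the invariant factors of ∂_1 are all 1, so H_0 = Z.
  H_1: rank ker ∂_1 − rank ∂_2 = (18 − 6) − 12 = 0, and ∂_2 has invariant factor 2 > 1, so H_1 = Z/2.
  H_2: rank ker ∂_2 − rank ∂_3 = (12 − 12) − 0 = 0, and there is no ∂_3, so H_2 = 0.

As a check, the Euler characteristic is 7 − 18 + 12 = 1, which agrees with 1 − 0 + 0 = 1.

Hence the Betti numbers are b_0 = 1, b_1 = 0, b_2 = 0.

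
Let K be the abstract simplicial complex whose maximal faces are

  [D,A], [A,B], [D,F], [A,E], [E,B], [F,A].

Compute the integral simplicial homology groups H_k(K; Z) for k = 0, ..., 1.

H_0 = Z,  H_1 = Z^2.

Order the vertices as A < B < D < E < F. Listing each simplex with vertices in this order, K has dimension 1 with simplices:

  0-simplices (5): A, B, D, E, F
  1-simplices (6): AB, AD, AE, AF, BE, DF

giving chain groups C_0 ≅ Z^5, C_1 ≅ Z^6.

∂_1: C_1 → C_0 maps an edge to its endpoints' difference, ∂[p,q] = q − p. For instance
  ∂DF = F − D.
As a 5×6 matrix over Z this has rank 4, with invariant factors (1,1,1,1).

Reading off H_k = ker ∂_k / im ∂_{k+1}:

  H_0: rank C_0 − rank ∂_1 = 5 − 4 = 1, and the invariant factors of ∂_1 are all 1, so H_0 ≅ Z.
  H_1: rank ker ∂_1 − rank ∂_2 = (6 − 4) − 0 = 2, and there is no ∂_2, so H_1 ≅ Z^2.

As a check, the Euler characteristic is 5 − 6 = -1, which agrees with 1 − 2 = -1.
(K is a triangulation of a wedge of 2 circles.)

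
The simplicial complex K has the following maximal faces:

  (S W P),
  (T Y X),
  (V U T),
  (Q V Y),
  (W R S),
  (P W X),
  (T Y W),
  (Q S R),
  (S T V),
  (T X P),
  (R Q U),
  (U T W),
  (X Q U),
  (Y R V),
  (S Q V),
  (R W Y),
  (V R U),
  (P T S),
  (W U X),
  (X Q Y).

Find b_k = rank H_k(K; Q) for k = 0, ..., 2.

Fix the vertex order P < Q < R < S < T < U < V < W < X < Y and write every simplex with vertices in increasing order. Then dim K = 2 and the simplices of K are:

  0-simplices (10): P, Q, R, S, T, U, V, W, X, Y
  1-simplices (30): PS, PT, PW, PX, QR, QS, QU, QV, QX, QY, RS, RU, RV, RW, RY, ST, SV, SW, TU, TV, TW, TX, TY, UV, UW, UX, VY, WX, WY, XY
  2-simplices (20): PST, PSW, PTX, PWX, QRS, QRU, QSV, QUX, QVY, QXY, RSW, RUV, RVY, RWY, STV, TUV, TUW, TWY, TXY, UWX

Hence C_0 ≅ Z^10, C_1 ≅ Z^30, C_2 ≅ Z^20.

Boundary ∂_1: C_1 → C_0 maps an edge to its endpoints' difference, ∂[p,q] = q − p. For instance
  ∂UX = X − U.
The 10×30 boundary matrix has rank 9 and Smith normal form diag(1,1,1,1,1,1,1,1,1).

Boundary ∂_2: C_2 → C_1 maps a triangle to the signed sum of its edges. For instance
  ∂TXY = XY − TY + TX,
  ∂QXY = XY − QY + QX.
The 30×20 boundary matrix has rank 20 and Smith normal form diag(1,1,1,1,1,1,1,1,1,1,1,1,1,1,1,1,1,1,1,2).

Reading off H_k = ker ∂_k / im ∂_{k+1}:

  H_0: rank C_0 − rank ∂_1 = 10 − 9 = 1, and the invariant factors of ∂_1 are all 1, so H_0 = Z.
  H_1: rank ker ∂_1 − rank ∂_2 = (30 − 9) − 20 = 1, and ∂_2 has invariant factor 2 > 1, so H_1 = Z ⊕ Z/2.
  H_2: rank ker ∂_2 − rank ∂_3 = (20 − 20) − 0 = 0, and there is no ∂_3, so H_2 = 0.

Hence the Betti numbers are b_0 = 1, b_1 = 1, b_2 = 0.

b_0 = 1, b_1 = 1, b_2 = 0.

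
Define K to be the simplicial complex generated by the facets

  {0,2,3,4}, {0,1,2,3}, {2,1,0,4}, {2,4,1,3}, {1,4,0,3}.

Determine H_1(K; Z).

H_1 = 0.

Fix the vertex order 0 < 1 < 2 < 3 < 4 and write every simplex with vertices in increasing order. Then dim K = 3 and the simplices of K are:

  0-simplices (5): [0], [1], [2], [3], [4]
  1-simplices (10): [0,1], [0,2], [0,3], [0,4], [1,2], [1,3], [1,4], [2,3], [2,4], [3,4]
  2-simplices (10): [0,1,2], [0,1,3], [0,1,4], [0,2,3], [0,2,4], [0,3,4], [1,2,3], [1,2,4], [1,3,4], [2,3,4]
  3-simplices (5): [0,1,2,3], [0,1,2,4], [0,1,3,4], [0,2,3,4], [1,2,3,4]

Hence C_0 ≅ Z^5, C_1 ≅ Z^10, C_2 ≅ Z^10, C_3 ≅ Z^5.

Boundary ∂_1: C_1 → C_0 maps an edge to its endpoints' difference, ∂[p,q] = q − p.
This gives a 5×10 integer matrix of rank 4; reducing to Smith normal form yields diagonal entries (1,1,1,1).

∂_2: C_2 → C_1 sends each 2-simplex [p,q,r] to [q,r] − [p,r] + [p,q]. For instance
  ∂[0,2,3] = [2,3] − [0,3] + [0,2],
  ∂[0,3,4] = [3,4] − [0,4] + [0,3].
As a 10×10 matrix over Z this has rank 6, with invariant factors (1,1,1,1,1,1).

Boundary ∂_3: C_3 → C_2 sends each 3-simplex σ to the alternating sum Σ_i (−1)^i (σ with its i-th vertex removed). For instance
  ∂[1,2,3,4] = [2,3,4] − [1,3,4] + [1,2,4] − [1,2,3],
  ∂[0,1,2,4] = [1,2,4] − [0,2,4] + [0,1,4] − [0,1,2].
The 10×5 boundary matrix has rank 4 and Smith normal form diag(1,1,1,1).

Reading off H_k = ker ∂_k / im ∂_{k+1}:

  H_1: rank ker ∂_1 − rank ∂_2 = (10 − 4) − 6 = 0, and the invariant factors of ∂_2 are all 1, so H_1 ≅ 0.

(K is a triangulation of the 3-sphere S^3.)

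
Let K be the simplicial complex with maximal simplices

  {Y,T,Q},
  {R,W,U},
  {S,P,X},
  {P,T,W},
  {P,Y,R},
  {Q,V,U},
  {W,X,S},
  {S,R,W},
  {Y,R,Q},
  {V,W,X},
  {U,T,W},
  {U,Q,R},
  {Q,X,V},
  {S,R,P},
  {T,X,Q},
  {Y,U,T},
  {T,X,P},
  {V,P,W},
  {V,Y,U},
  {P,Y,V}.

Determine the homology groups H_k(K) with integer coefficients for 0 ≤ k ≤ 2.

H_0 = Z,  H_1 = Z ⊕ Z/2Z,  H_2 = 0.

We work with the vertex ordering P < Q < R < S < T < U < V < W < X < Y. The simplices of K, each written with vertices in increasing order, are:

  0-simplices (10): P, Q, R, S, T, U, V, W, X, Y
  1-simplices (30): PR, PS, PT, PV, PW, PX, PY, QR, QT, QU, QV, QX, QY, RS, RU, RW, RY, SW, SX, TU, TW, TX, TY, UV, UW, UY, VW, VX, VY, WX
  2-simplices (20): PRS, PRY, PSX, PTW, PTX, PVW, PVY, QRU, QRY, QTX, QTY, QUV, QVX, RSW, RUW, SWX, TUW, TUY, UVY, VWX

giving chain groups C_0 ≅ Z^10, C_1 ≅ Z^30, C_2 ≅ Z^20.

∂_1: C_1 → C_0 is given by ∂[p,q] = [q] − [p]. For instance
  ∂PS = S − P.
This gives a 10×30 integer matrix of rank 9; reducing to Smith normal form yields diagonal entries (1,1,1,1,1,1,1,1,1).

∂_2: C_2 → C_1 acts by ∂[p,q,r] = [q,r] − [p,r] + [p,q]. For instance
  ∂PRY = RY − PY + PR,
  ∂QTX = TX − QX + QT.
The resulting 30×20 matrix has rank 20, and its Smith normal form has invariant factors (1,1,1,1,1,1,1,1,1,1,1,1,1,1,1,1,1,1,1,2).

Reading off H_k = ker ∂_k / im ∂_{k+1}:

  H_0: rank C_0 − rank ∂_1 = 10 − 9 = 1, and the invariant factors of ∂_1 are all 1, so H_0 ≅ Z.
  H_1: rank ker ∂_1 − rank ∂_2 = (30 − 9) − 20 = 1, and ∂_2 has invariant factor 2 > 1, so H_1 ≅ Z ⊕ Z/2Z.
  H_2: rank ker ∂_2 − rank ∂_3 = (20 − 20) − 0 = 0, and there is no ∂_3, so H_2 ≅ 0.

As a check, the Euler characteristic is 10 − 30 + 20 = 0, which agrees with 1 − 1 + 0 = 0.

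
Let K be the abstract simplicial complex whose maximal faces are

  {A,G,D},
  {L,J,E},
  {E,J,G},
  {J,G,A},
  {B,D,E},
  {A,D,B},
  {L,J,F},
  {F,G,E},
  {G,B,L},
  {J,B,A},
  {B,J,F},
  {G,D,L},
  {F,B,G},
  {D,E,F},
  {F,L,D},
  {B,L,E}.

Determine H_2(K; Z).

K has 8 vertices, 24 edges, 16 triangles.
rank ∂_2 = 15, rank ∂_3 = 0 ⇒ b_2 = 16 − 15 − 0 = 1. So H_2 ≅ Z.

H_2 = Z.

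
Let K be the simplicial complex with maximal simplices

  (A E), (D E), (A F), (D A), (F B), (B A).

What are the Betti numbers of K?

Take the total order A < B < D < E < F on the vertex set. Then K (dimension 1) consists of the simplices:

  0-simplices (5): A, B, D, E, F
  1-simplices (6): AB, AD, AE, AF, BF, DE

Hence C_0 ≅ Z^5, C_1 ≅ Z^6.

Boundary ∂_1: C_1 → C_0 sends each edge [p,q] (with p < q) to q − p. For instance
  ∂BF = F − B.
As a 5×6 matrix over Z this has rank 4, with invariant factors (1,1,1,1).

From H_k ≅ ker(∂_k) / im(∂_{k+1}) we obtain:

  H_0: rank C_0 − rank ∂_1 = 5 − 4 = 1, and the invariant factors of ∂_1 are all 1, so H_0 ≅ Z.
  H_1: rank ker ∂_1 − rank ∂_2 = (6 − 4) − 0 = 2, and there is no ∂_2, so H_1 ≅ Z^2.

Hence the Betti numbers are b_0 = 1, b_1 = 2.

b_0 = 1, b_1 = 2.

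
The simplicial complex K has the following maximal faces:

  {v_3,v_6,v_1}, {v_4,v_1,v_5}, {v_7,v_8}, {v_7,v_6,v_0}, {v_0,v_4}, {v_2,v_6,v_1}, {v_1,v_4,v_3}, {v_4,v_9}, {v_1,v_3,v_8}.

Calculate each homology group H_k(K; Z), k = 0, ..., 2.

We work with the vertex ordering v_0 < v_1 < v_2 < v_3 < v_4 < v_5 < v_6 < v_7 < v_8 < v_9. The simplices of K, each written with vertices in increasing order, are:

  0-simplices (10): [v_0], [v_1], [v_2], [v_3], [v_4], [v_5], [v_6], [v_7], [v_8], [v_9]
  1-simplices (17): (17 of them)
  2-simplices (6): [v_0,v_6,v_7], [v_1,v_2,v_6], [v_1,v_3,v_4], [v_1,v_3,v_6], [v_1,v_3,v_8], [v_1,v_4,v_5]

so the chain groups are C_0 ≅ Z^10, C_1 ≅ Z^17, C_2 ≅ Z^6.

Boundary ∂_1: C_1 → C_0 maps an edge to its endpoints' difference, ∂[p,q] = q − p. For instance
  ∂[v_6,v_7] = [v_7] − [v_6].
The resulting 10×17 matrix has rank 9, and its Smith normal form has invariant factors (1,1,1,1,1,1,1,1,1).

∂_2: C_2 → C_1 maps a triangle to the signed sum of its edges. For instance
  ∂[v_1,v_3,v_6] = [v_3,v_6] − [v_1,v_6] + [v_1,v_3],
  ∂[v_0,v_6,v_7] = [v_6,v_7] − [v_0,v_7] + [v_0,v_6].
This gives a 17×6 integer matrix of rank 6; reducing to Smith normal form yields diagonal entries (1,1,1,1,1,1).

From H_k ≅ ker(∂_k) / im(∂_{k+1}) we obtain:

  H_0: rank C_0 − rank ∂_1 = 10 − 9 = 1, and the invariant factors of ∂_1 are all 1, so H_0 ≅ Z.
  H_1: rank ker ∂_1 − rank ∂_2 = (17 − 9) − 6 = 2, and the invariant factors of ∂_2 are all 1, so H_1 ≅ Z^2.
  H_2: rank ker ∂_2 − rank ∂_3 = (6 − 6) − 0 = 0, and there is no ∂_3, so H_2 ≅ 0.

H_0 = Z,  H_1 = Z^2,  H_2 = 0.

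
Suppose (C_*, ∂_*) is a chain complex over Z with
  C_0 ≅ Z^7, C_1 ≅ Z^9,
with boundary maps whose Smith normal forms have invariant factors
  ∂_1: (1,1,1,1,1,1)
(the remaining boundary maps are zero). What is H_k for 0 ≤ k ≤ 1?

H_0 ≅ Z,  H_1 ≅ Z^3.

H_0: b_0 = 7 − 0 − 6 = 1; torsion from ∂_1 factors > 1: none. So H_0 ≅ Z.
H_1: b_1 = 9 − 6 − 0 = 3; torsion from ∂_2 factors > 1: none. So H_1 ≅ Z^3.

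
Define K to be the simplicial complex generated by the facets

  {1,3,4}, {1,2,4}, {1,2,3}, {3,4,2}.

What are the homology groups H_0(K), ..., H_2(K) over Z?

We work with the vertex ordering 1 < 2 < 3 < 4. The simplices of K, each written with vertices in increasing order, are:

  0-simplices (4): [1], [2], [3], [4]
  1-simplices (6): [1,2], [1,3], [1,4], [2,3], [2,4], [3,4]
  2-simplices (4): [1,2,3], [1,2,4], [1,3,4], [2,3,4]

so the chain groups are C_0 ≅ Z^4, C_1 ≅ Z^6, C_2 ≅ Z^4.

The boundary map ∂_1: C_1 → C_0 maps an edge to its endpoints' difference, ∂[p,q] = q − p. For instance
  ∂[3,4] = [4] − [3].
This gives a 4×6 integer matrix of rank 3; reducing to Smith normal form yields diagonal entries (1,1,1).

∂_2: C_2 → C_1 acts by ∂[p,q,r] = [q,r] − [p,r] + [p,q]. For instance
  ∂[1,2,3] = [2,3] − [1,3] + [1,2],
  ∂[1,2,4] = [2,4] − [1,4] + [1,2].
The resulting 6×4 matrix has rank 3, and its Smith normal form has invariant factors (1,1,1).

Now H_k = ker ∂_k / im ∂_{k+1}, so:

  H_0: rank C_0 − rank ∂_1 = 4 − 3 = 1, and the invariant factors of ∂_1 are all 1, so H_0 ≅ Z.
  H_1: rank ker ∂_1 − rank ∂_2 = (6 − 3) − 3 = 0, and the invariant factors of ∂_2 are all 1, so H_1 ≅ 0.
  H_2: rank ker ∂_2 − rank ∂_3 = (4 − 3) − 0 = 1, and there is no ∂_3, so H_2 ≅ Z.

As a check, the Euler characteristic is 4 − 6 + 4 = 2, which agrees with 1 − 0 + 1 = 2.

H_0 = Z,  H_1 = 0,  H_2 = Z.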